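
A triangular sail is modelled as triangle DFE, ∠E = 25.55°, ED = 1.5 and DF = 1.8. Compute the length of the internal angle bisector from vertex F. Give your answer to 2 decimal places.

2.22

Law of sines: sin F = ED·sin E/DF ≈ 0.35942.
Since DF ≥ ED, only the acute value applies: ∠F ≈ 21.06°.
Then ∠D = 180° − ∠E − ∠F ≈ 133.39°.
Law of sines gives FE = DF·sin D/sin E ≈ 3.033.
The bisector from F has length 2·DF·FE·cos(∠F/2)/(DF+FE) ≈ 2.2212.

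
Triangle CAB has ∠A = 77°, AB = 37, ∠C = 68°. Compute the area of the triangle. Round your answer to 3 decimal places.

The third angle is ∠B = 180° − ∠C − ∠A = 35.00°.
Law of sines: BC = AB·sin A/sin C ≈ 38.883.
Law of sines: CA = AB·sin B/sin C ≈ 22.889.
Area = ½·AB·BC·sin B ≈ 412.59.

412.594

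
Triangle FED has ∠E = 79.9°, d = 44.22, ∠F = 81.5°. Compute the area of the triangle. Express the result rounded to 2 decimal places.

The third angle is ∠D = 180° − ∠F − ∠E = 18.60°.
Law of sines: f = d·sin F/sin D ≈ 137.12.
Law of sines: e = d·sin E/sin D ≈ 136.49.
Area = ½·d·f·sin E ≈ 2984.6.

2984.64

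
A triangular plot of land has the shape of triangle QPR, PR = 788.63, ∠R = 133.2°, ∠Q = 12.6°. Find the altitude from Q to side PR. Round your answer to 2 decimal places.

h_Q ≈ 1481.29

The third angle is ∠P = 180° − ∠R − ∠Q = 34.20°.
Law of sines: RQ = PR·sin P/sin Q ≈ 2032.
Law of sines: QP = PR·sin R/sin Q ≈ 2635.4.
Area = ½·PR·RQ·sin R ≈ 5.841e+05.
The altitude from Q has length 2·area/PR ≈ 1481.3.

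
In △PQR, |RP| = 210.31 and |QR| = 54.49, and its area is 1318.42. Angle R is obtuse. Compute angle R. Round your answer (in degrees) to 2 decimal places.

∠R ≈ 166.70°

From area = ½·|QR|·|RP|·sin R, we get sin R = 2·area/(|QR|·|RP|) ≈ 0.23009.
Taking the obtuse solution, ∠R ≈ 166.70°.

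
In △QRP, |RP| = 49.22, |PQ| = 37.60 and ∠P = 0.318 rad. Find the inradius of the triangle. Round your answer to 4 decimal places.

By the law of cosines, |QR|² = |RP|² + |PQ|² − 2·|RP|·|PQ|·cos P = 320.6, so |QR| ≈ 17.905.
Area = ½·|RP|·|PQ|·sin P ≈ 289.32.
Semiperimeter s = (49.22+37.6+17.905)/2 = 52.363.
Inradius = area/s = 289.32/52.363 ≈ 5.5254.

5.5254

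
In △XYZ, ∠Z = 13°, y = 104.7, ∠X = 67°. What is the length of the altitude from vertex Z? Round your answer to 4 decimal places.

The third angle is ∠Y = 180° − ∠Z − ∠X = 100.00°.
Law of sines: x = y·sin X/sin Y ≈ 97.864.
Law of sines: z = y·sin Z/sin Y ≈ 23.916.
Area = ½·y·x·sin Z ≈ 1152.5.
The altitude from Z has length 2·area/z ≈ 96.377.

h_Z ≈ 96.3769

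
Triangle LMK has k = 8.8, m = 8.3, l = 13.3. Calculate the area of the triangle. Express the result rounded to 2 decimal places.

35.71

Semiperimeter s = (13.3 + 8.3 + 8.8)/2 = 15.2.
Heron's formula: area = √(15.2·1.9·6.9·6.4) ≈ 35.712.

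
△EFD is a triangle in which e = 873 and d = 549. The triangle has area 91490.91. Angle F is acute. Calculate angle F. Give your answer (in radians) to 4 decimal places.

From area = ½·d·e·sin F, we get sin F = 2·area/(d·e) ≈ 0.38179.
Taking the acute solution, ∠F ≈ 0.3917 rad.

∠F ≈ 0.3917 rad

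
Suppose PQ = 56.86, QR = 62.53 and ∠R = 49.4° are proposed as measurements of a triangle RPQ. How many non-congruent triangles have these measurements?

QR·sin R = 62.53·sin(49.4°) ≈ 47.48.
Since QR sin R < PQ < QR (47.48 < 56.86 < 62.53), two triangles exist.

2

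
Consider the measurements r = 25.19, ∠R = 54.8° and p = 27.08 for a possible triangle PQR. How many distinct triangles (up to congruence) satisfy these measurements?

2

p·sin R = 27.08·sin(54.8°) ≈ 22.13.
Since p sin R < r < p (22.13 < 25.19 < 27.08), two triangles exist.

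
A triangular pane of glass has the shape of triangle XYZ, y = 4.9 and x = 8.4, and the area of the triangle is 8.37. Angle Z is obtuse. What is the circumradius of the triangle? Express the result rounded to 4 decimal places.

From area = ½·x·y·sin Z, we get sin Z = 2·area/(x·y) ≈ 0.40671.
Taking the obtuse solution, ∠Z ≈ 156.00°.
Law of cosines then gives z ≈ 13.03.
Circumradius = z/(2 sin Z) ≈ 16.019.

R ≈ 16.0186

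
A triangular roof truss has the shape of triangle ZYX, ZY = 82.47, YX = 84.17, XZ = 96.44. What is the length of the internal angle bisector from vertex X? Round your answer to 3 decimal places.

By the law of cosines, cos X = (YX² + XZ² − ZY²) / (2·YX·XZ) ≈ 0.59034, so ∠X ≈ 53.82°.
The bisector from X has length 2·YX·XZ·cos(∠X/2)/(YX+XZ) ≈ 80.155.

80.155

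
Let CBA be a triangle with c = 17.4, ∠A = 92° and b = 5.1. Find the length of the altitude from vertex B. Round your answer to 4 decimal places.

By the law of cosines, a² = c² + b² − 2·c·b·cos A = 334.96, so a ≈ 18.302.
Area = ½·c·b·sin A ≈ 44.343.
The altitude from B has length 2·area/b ≈ 17.389.

17.3894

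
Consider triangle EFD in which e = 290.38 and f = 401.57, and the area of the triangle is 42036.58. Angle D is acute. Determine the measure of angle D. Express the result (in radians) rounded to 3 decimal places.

∠D ≈ 0.805 rad

From area = ½·e·f·sin D, we get sin D = 2·area/(e·f) ≈ 0.72099.
Taking the acute solution, ∠D ≈ 0.8052 rad.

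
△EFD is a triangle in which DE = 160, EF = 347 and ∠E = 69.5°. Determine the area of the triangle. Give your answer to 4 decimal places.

Area = ½·DE·EF·sin E ≈ 26002.

area ≈ 26002.0200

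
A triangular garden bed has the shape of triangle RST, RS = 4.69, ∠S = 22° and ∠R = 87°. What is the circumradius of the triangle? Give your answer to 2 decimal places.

2.48

The third angle is ∠T = 180° − ∠R − ∠S = 71.00°.
Law of sines: ST = RS·sin R/sin T ≈ 4.9534.
Law of sines: TR = RS·sin S/sin T ≈ 1.8581.
Circumradius = RS/(2 sin T) ≈ 2.4801.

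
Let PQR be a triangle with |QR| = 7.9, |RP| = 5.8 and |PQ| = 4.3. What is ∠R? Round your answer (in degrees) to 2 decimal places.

∠R ≈ 32.18°

By the law of cosines, cos R = (|QR|² + |RP|² − |PQ|²) / (2·|QR|·|RP|) ≈ 0.84636, so ∠R ≈ 32.18°.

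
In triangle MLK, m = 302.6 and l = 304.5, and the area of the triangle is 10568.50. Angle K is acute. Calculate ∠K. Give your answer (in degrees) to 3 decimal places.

13.262

From area = ½·m·l·sin K, we get sin K = 2·area/(m·l) ≈ 0.22940.
Taking the acute solution, ∠K ≈ 13.26°.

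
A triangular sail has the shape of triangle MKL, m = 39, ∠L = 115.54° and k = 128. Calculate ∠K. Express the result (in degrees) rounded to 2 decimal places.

By the law of cosines, l² = m² + k² − 2·m·k·cos L = 22210, so l ≈ 149.03.
Law of cosines again: cos K = (l² + m² − k²)/(2·l·m) ≈ 0.63200, so ∠K ≈ 50.80°.

∠K ≈ 50.80°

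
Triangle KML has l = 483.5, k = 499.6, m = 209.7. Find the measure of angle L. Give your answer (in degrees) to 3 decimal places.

By the law of cosines, cos L = (k² + m² − l²) / (2·k·m) ≈ 0.28541, so ∠L ≈ 73.42°.

∠L ≈ 73.417°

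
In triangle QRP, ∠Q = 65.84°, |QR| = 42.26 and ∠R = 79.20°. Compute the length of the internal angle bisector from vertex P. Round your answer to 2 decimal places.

The third angle is ∠P = 180° − ∠Q − ∠R = 34.96°.
Law of sines: |RP| = |QR|·sin Q/sin P ≈ 67.291.
Law of sines: |PQ| = |QR|·sin R/sin P ≈ 72.445.
The bisector from P has length 2·|RP|·|PQ|·cos(∠P/2)/(|RP|+|PQ|) ≈ 66.551.

66.55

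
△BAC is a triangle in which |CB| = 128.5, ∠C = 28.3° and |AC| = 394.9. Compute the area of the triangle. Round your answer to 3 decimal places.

Area = ½·|AC|·|CB|·sin C ≈ 12029.

12028.720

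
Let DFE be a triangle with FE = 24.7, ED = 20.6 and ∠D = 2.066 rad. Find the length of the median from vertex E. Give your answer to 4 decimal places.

Law of sines: sin F = ED·sin D/FE ≈ 0.73382.
Since FE ≥ ED, only the acute value applies: ∠F ≈ 0.824 rad.
Then ∠E = π − ∠D − ∠F ≈ 0.252 rad.
Law of sines gives DF = FE·sin E/sin D ≈ 6.9904.
Median from E: ½√(2·FE² + 2·ED² − DF²) ≈ 22.472.

22.4724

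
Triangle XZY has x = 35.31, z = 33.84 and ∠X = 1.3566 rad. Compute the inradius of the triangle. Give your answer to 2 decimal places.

r ≈ 7.30

Law of sines: sin Z = z·sin X/x ≈ 0.93647.
Since x ≥ z, only the acute value applies: ∠Z ≈ 1.2124 rad.
Then ∠Y = π − ∠X − ∠Z ≈ 0.5726 rad.
Law of sines gives y = x·sin Y/sin X ≈ 19.578.
Area = ½·x·z·sin Y ≈ 323.69.
Semiperimeter s = (35.31+33.84+19.578)/2 = 44.364.
Inradius = area/s = 323.69/44.364 ≈ 7.2963.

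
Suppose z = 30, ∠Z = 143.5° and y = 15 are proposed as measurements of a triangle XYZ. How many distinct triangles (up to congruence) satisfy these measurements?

y·sin Z = 15·sin(143.5°) ≈ 8.922.
Since ∠Z is not acute, a triangle exists only if z > y; here z > y, so there is exactly one triangle.

1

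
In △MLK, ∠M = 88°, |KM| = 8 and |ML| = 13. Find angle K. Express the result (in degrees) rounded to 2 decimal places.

By the law of cosines, |LK|² = |KM|² + |ML|² − 2·|KM|·|ML|·cos M = 225.74, so |LK| ≈ 15.025.
Law of cosines again: cos K = (|LK|² + |KM|² − |ML|²)/(2·|LK|·|KM|) ≈ 0.50226, so ∠K ≈ 59.85°.

59.85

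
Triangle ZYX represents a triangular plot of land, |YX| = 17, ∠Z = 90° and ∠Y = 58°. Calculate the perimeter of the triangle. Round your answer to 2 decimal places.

The third angle is ∠X = 180° − ∠Z − ∠Y = 32.00°.
Law of sines: |XZ| = |YX|·sin Y/sin Z ≈ 14.417.
Law of sines: |ZY| = |YX|·sin X/sin Z ≈ 9.0086.
Semiperimeter s = (17+14.417+9.0086)/2 = 20.213.
Perimeter = 17 + 14.417 + 9.0086 = 40.425.

perimeter ≈ 40.43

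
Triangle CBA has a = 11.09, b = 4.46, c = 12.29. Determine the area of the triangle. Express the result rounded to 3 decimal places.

Semiperimeter s = (12.29 + 4.46 + 11.09)/2 = 13.92.
Heron's formula: area = √(13.92·1.63·9.46·2.83) ≈ 24.646.

area ≈ 24.646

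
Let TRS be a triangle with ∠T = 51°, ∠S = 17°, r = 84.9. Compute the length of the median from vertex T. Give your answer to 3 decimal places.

The third angle is ∠R = 180° − ∠S − ∠T = 112.00°.
Law of sines: t = r·sin T/sin R ≈ 71.161.
Law of sines: s = r·sin S/sin R ≈ 26.772.
Median from T: ½√(2·r² + 2·s² − t²) ≈ 51.927.

51.927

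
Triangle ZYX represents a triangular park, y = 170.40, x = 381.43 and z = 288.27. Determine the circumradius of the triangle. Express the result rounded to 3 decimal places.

202.757

By the law of cosines, cos Z = (y² + x² − z²) / (2·y·x) ≈ 0.70332, so ∠Z ≈ 0.791 rad.
Circumradius = z/(2 sin Z) ≈ 202.76.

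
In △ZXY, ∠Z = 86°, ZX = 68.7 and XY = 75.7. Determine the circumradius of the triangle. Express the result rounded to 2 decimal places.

37.94

Law of sines: sin Y = ZX·sin Z/XY ≈ 0.90532.
Since XY ≥ ZX, only the acute value applies: ∠Y ≈ 64.87°.
Then ∠X = 180° − ∠Z − ∠Y ≈ 29.13°.
Law of sines gives YZ = XY·sin X/sin Z ≈ 36.944.
Circumradius = XY/(2 sin Z) ≈ 37.942.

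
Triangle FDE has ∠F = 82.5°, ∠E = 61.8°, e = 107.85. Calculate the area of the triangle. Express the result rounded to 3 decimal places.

3817.903

The third angle is ∠D = 180° − ∠E − ∠F = 35.70°.
Law of sines: f = e·sin F/sin E ≈ 121.33.
Law of sines: d = e·sin D/sin E ≈ 71.411.
Area = ½·e·f·sin D ≈ 3817.9.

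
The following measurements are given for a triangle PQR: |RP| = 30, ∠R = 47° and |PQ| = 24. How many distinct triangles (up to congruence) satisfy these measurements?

2

|RP|·sin R = 30·sin(47°) ≈ 21.94.
Since |RP| sin R < |PQ| < |RP| (21.94 < 24 < 30), two triangles exist.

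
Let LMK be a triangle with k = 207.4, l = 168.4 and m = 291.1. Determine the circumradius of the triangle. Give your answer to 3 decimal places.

R ≈ 148.290

By the law of cosines, cos L = (m² + k² − l²) / (2·m·k) ≈ 0.82316, so ∠L ≈ 34.60°.
Circumradius = l/(2 sin L) ≈ 148.29.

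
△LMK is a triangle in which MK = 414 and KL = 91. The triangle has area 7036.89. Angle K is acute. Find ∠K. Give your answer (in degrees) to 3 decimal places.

From area = ½·MK·KL·sin K, we get sin K = 2·area/(MK·KL) ≈ 0.37357.
Taking the acute solution, ∠K ≈ 21.94°.

21.936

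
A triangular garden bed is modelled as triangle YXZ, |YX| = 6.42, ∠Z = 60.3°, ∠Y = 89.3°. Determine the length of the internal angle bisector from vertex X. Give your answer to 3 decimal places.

t_X ≈ 6.631

The third angle is ∠X = 180° − ∠Z − ∠Y = 30.40°.
Law of sines: |XZ| = |YX|·sin Y/sin Z ≈ 7.3904.
Law of sines: |ZY| = |YX|·sin X/sin Z ≈ 3.7401.
The bisector from X has length 2·|YX|·|XZ|·cos(∠X/2)/(|YX|+|XZ|) ≈ 6.6307.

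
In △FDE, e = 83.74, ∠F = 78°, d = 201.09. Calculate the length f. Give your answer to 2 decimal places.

By the law of cosines, f² = d² + e² − 2·d·e·cos F = 40447, so f ≈ 201.12.

201.12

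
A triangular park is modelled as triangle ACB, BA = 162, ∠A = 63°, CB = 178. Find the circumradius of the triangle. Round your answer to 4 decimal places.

Law of sines: sin C = BA·sin A/CB ≈ 0.81092.
Since CB ≥ BA, only the acute value applies: ∠C ≈ 54.19°.
Then ∠B = 180° − ∠A − ∠C ≈ 62.81°.
Law of sines gives AC = CB·sin B/sin A ≈ 177.71.
Circumradius = CB/(2 sin A) ≈ 99.887.

99.8870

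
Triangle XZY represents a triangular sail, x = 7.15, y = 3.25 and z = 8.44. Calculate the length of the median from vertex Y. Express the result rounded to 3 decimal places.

Median from Y: ½√(2·x² + 2·z² − y²) ≈ 7.651.

m_Y ≈ 7.651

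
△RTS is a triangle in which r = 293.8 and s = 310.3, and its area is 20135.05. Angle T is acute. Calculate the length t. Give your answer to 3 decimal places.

From area = ½·s·r·sin T, we get sin T = 2·area/(s·r) ≈ 0.44172.
Taking the acute solution, ∠T ≈ 26.21°.
Law of cosines then gives t ≈ 137.93.

137.930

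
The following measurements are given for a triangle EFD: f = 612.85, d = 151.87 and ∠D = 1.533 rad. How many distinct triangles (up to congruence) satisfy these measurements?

0

f·sin D = 612.85·sin(1.533 rad) ≈ 612.4.
Since d = 151.87 < 612.4 = f sin D, no triangle exists.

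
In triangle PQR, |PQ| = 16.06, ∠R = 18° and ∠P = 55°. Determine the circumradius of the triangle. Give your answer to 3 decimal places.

25.986

The third angle is ∠Q = 180° − ∠R − ∠P = 107.00°.
Law of sines: |QR| = |PQ|·sin P/sin R ≈ 42.572.
Law of sines: |RP| = |PQ|·sin Q/sin R ≈ 49.7.
Circumradius = |PQ|/(2 sin R) ≈ 25.986.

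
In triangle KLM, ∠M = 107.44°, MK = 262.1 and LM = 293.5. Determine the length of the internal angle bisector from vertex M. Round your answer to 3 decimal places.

163.858

By the law of cosines, KL² = LM² + MK² − 2·LM·MK·cos M = 2.0095e+05, so KL ≈ 448.27.
The bisector from M has length 2·LM·MK·cos(∠M/2)/(LM+MK) ≈ 163.86.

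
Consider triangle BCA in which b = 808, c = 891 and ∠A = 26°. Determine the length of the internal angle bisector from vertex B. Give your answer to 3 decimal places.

By the law of cosines, a² = b² + c² − 2·b·c·cos A = 1.5261e+05, so a ≈ 390.65.
Law of cosines again: cos B = (c² + a² − b²)/(2·c·a) ≈ 0.42179, so ∠B ≈ 65.05°.
The bisector from B has length 2·c·a·cos(∠B/2)/(c+a) ≈ 457.97.

457.965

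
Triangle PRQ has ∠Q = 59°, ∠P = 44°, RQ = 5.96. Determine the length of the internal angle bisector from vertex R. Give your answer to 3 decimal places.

The third angle is ∠R = 180° − ∠Q − ∠P = 77.00°.
Law of sines: QP = RQ·sin R/sin P ≈ 8.3599.
Law of sines: PR = RQ·sin Q/sin P ≈ 7.3543.
The bisector from R has length 2·PR·RQ·cos(∠R/2)/(PR+RQ) ≈ 5.1528.

5.153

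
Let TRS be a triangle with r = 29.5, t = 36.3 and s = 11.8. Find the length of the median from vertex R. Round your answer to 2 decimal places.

m_R ≈ 22.60

Median from R: ½√(2·s² + 2·t² − r²) ≈ 22.603.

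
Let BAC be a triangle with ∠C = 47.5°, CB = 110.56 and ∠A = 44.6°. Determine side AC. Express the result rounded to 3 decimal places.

157.353

The third angle is ∠B = 180° − ∠A − ∠C = 87.90°.
Law of sines: AC = CB·sin B/sin A ≈ 157.35.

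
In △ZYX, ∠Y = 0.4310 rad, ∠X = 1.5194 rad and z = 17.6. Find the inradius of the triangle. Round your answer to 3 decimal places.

The third angle is ∠Z = π − ∠Y − ∠X = 1.1912 rad.
Law of sines: y = z·sin Y/sin Z ≈ 7.9165.
Law of sines: x = z·sin X/sin Z ≈ 18.924.
Area = ½·z·y·sin X ≈ 69.573.
Semiperimeter s = (17.6+7.9165+18.924)/2 = 22.22.
Inradius = area/s = 69.573/22.22 ≈ 3.1311.

3.131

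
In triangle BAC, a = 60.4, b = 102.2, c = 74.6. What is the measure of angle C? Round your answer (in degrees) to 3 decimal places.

By the law of cosines, cos C = (b² + a² − c²) / (2·b·a) ≈ 0.69075, so ∠C ≈ 46.31°.

∠C ≈ 46.310°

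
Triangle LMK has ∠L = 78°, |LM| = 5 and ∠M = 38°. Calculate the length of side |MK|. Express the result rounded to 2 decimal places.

The third angle is ∠K = 180° − ∠L − ∠M = 64.00°.
Law of sines: |MK| = |LM|·sin L/sin K ≈ 5.4414.

5.44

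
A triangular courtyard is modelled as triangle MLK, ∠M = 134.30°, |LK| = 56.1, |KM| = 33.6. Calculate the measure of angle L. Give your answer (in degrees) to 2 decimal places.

Law of sines: sin L = |KM|·sin M/|LK| ≈ 0.42865.
Since |LK| ≥ |KM|, only the acute value applies: ∠L ≈ 25.38°.
Then ∠K = 180° − ∠M − ∠L ≈ 20.32°.

∠L ≈ 25.38°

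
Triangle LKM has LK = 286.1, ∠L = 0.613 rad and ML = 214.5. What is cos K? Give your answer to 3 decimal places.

0.668

By the law of cosines, KM² = ML² + LK² − 2·ML·LK·cos L = 27474, so KM ≈ 165.75.
Law of cosines again: cos K = (LK² + KM² − ML²)/(2·LK·KM) ≈ 0.66759, so ∠K ≈ 0.840 rad.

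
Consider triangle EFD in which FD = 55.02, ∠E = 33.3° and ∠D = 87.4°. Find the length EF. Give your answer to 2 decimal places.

The third angle is ∠F = 180° − ∠D − ∠E = 59.30°.
Law of sines: EF = FD·sin D/sin E ≈ 100.11.

100.11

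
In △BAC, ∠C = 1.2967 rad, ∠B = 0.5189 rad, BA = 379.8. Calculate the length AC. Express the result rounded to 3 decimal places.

195.656

The third angle is ∠A = π − ∠C − ∠B = 1.3260 rad.
Law of sines: AC = BA·sin B/sin C ≈ 195.66.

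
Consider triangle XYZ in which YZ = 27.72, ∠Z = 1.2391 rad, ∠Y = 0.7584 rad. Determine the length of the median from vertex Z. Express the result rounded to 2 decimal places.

19.91

The third angle is ∠X = π − ∠Y − ∠Z = 1.1441 rad.
Law of sines: ZX = YZ·sin Y/sin X ≈ 20.943.
Law of sines: XY = YZ·sin Z/sin X ≈ 28.791.
Median from Z: ½√(2·YZ² + 2·ZX² − XY²) ≈ 19.907.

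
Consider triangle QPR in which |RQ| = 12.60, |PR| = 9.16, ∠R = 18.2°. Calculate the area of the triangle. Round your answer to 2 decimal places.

Area = ½·|PR|·|RQ|·sin R ≈ 18.024.

18.02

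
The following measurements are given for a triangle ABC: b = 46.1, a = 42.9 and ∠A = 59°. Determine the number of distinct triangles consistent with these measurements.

2

b·sin A = 46.1·sin(59°) ≈ 39.52.
Since b sin A < a < b (39.52 < 42.9 < 46.1), two triangles exist.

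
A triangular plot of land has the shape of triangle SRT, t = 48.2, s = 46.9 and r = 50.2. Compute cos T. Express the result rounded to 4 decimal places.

By the law of cosines, cos T = (s² + r² − t²) / (2·s·r) ≈ 0.50893, so ∠T ≈ 59.41°.

0.5089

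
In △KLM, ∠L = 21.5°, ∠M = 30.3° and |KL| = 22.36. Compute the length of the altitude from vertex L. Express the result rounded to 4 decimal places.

The third angle is ∠K = 180° − ∠L − ∠M = 128.20°.
Law of sines: |LM| = |KL|·sin K/sin M ≈ 34.828.
Law of sines: |MK| = |KL|·sin L/sin M ≈ 16.243.
Area = ½·|KL|·|LM|·sin L ≈ 142.71.
The altitude from L has length 2·area/|MK| ≈ 17.572.

17.5718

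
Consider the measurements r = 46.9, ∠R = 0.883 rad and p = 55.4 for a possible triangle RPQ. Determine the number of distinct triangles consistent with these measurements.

p·sin R = 55.4·sin(0.883 rad) ≈ 42.8.
Since p sin R < r < p (42.8 < 46.9 < 55.4), two triangles exist.

2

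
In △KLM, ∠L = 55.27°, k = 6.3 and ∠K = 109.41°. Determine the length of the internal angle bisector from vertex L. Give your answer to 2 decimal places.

t_L ≈ 2.44

The third angle is ∠M = 180° − ∠K − ∠L = 15.32°.
Law of sines: l = k·sin L/sin K ≈ 5.4896.
Law of sines: m = k·sin M/sin K ≈ 1.7648.
The bisector from L has length 2·m·k·cos(∠L/2)/(m+k) ≈ 2.4427.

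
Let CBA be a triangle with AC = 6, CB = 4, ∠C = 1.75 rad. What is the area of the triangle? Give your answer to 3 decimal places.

11.808

Area = ½·AC·CB·sin C ≈ 11.808.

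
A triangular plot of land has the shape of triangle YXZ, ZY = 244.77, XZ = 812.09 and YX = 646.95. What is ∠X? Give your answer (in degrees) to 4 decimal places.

By the law of cosines, cos X = (YX² + XZ² − ZY²) / (2·YX·XZ) ≈ 0.96894, so ∠X ≈ 14.32°.

∠X ≈ 14.3185°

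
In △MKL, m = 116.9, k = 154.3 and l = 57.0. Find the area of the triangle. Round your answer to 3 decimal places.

area ≈ 2851.235

Semiperimeter s = (116.9 + 154.3 + 57)/2 = 164.1.
Heron's formula: area = √(164.1·47.2·9.8·107.1) ≈ 2851.2.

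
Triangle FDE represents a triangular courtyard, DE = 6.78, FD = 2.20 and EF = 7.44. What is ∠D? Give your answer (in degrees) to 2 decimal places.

By the law of cosines, cos D = (FD² + DE² − EF²) / (2·FD·DE) ≈ -0.15236, so ∠D ≈ 98.76°.

98.76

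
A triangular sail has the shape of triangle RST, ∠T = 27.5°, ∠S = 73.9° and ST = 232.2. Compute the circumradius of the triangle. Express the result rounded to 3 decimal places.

118.437

The third angle is ∠R = 180° − ∠S − ∠T = 78.60°.
Law of sines: TR = ST·sin S/sin R ≈ 227.58.
Law of sines: RS = ST·sin T/sin R ≈ 109.38.
Circumradius = ST/(2 sin R) ≈ 118.44.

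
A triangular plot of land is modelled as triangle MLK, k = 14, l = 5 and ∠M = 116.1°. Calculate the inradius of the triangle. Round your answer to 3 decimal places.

r ≈ 1.755

By the law of cosines, m² = l² + k² − 2·l·k·cos M = 282.59, so m ≈ 16.81.
Area = ½·l·k·sin M ≈ 31.431.
Semiperimeter s = (16.81+5+14)/2 = 17.905.
Inradius = area/s = 31.431/17.905 ≈ 1.7554.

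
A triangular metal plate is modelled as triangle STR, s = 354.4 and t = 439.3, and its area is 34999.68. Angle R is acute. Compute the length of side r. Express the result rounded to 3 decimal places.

201.136

From area = ½·s·t·sin R, we get sin R = 2·area/(s·t) ≈ 0.44961.
Taking the acute solution, ∠R ≈ 26.72°.
Law of cosines then gives r ≈ 201.14.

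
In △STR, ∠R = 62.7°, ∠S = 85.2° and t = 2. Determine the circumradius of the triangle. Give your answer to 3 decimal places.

The third angle is ∠T = 180° − ∠R − ∠S = 32.10°.
Law of sines: s = t·sin S/sin T ≈ 3.7505.
Law of sines: r = t·sin R/sin T ≈ 3.3444.
Circumradius = t/(2 sin T) ≈ 1.8818.

1.882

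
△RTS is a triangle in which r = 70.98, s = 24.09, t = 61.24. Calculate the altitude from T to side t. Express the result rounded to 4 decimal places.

Semiperimeter p = (70.98 + 61.24 + 24.09)/2 = 78.155.
Heron's formula: area = √(78.155·7.175·16.915·54.065) ≈ 716.12.
The altitude from T has length 2·area/t ≈ 23.387.

h_T ≈ 23.3872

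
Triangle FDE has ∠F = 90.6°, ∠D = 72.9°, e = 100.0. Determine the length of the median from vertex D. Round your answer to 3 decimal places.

The third angle is ∠E = 180° − ∠F − ∠D = 16.50°.
Law of sines: f = e·sin F/sin E ≈ 352.07.
Law of sines: d = e·sin D/sin E ≈ 336.53.
Median from D: ½√(2·e² + 2·f² − d²) ≈ 196.63.

196.635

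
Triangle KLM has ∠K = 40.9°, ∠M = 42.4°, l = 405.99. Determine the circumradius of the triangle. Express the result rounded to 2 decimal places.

The third angle is ∠L = 180° − ∠M − ∠K = 96.70°.
Law of sines: k = l·sin K/sin L ≈ 267.65.
Law of sines: m = l·sin M/sin L ≈ 275.64.
Circumradius = l/(2 sin L) ≈ 204.39.

204.39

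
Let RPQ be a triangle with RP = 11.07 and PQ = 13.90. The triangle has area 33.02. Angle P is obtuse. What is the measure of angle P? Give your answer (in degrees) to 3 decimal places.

From area = ½·RP·PQ·sin P, we get sin P = 2·area/(RP·PQ) ≈ 0.42919.
Taking the obtuse solution, ∠P ≈ 154.58°.

∠P ≈ 154.584°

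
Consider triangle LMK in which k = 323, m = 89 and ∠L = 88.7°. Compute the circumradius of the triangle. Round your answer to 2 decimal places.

By the law of cosines, l² = m² + k² − 2·m·k·cos L = 1.1095e+05, so l ≈ 333.08.
Area = ½·m·k·sin L ≈ 14370.
Circumradius = l/(2 sin L) ≈ 166.59.

R ≈ 166.59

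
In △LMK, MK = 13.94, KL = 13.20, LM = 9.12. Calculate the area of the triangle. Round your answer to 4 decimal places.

Semiperimeter s = (13.94 + 13.2 + 9.12)/2 = 18.13.
Heron's formula: area = √(18.13·4.19·4.93·9.01) ≈ 58.089.

area ≈ 58.0887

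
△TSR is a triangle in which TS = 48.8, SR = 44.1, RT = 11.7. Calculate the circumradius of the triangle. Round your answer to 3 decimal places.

25.499

By the law of cosines, cos T = (RT² + TS² − SR²) / (2·RT·TS) ≈ 0.50224, so ∠T ≈ 1.045 rad.
Circumradius = SR/(2 sin T) ≈ 25.499.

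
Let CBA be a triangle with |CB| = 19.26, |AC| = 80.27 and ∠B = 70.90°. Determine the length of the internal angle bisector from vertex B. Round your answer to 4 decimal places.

Law of sines: sin A = |CB|·sin B/|AC| ≈ 0.22673.
Since |AC| ≥ |CB|, only the acute value applies: ∠A ≈ 13.10°.
Then ∠C = 180° − ∠B − ∠A ≈ 96.00°.
Law of sines gives |BA| = |AC|·sin C/sin B ≈ 84.482.
The bisector from B has length 2·|CB|·|BA|·cos(∠B/2)/(|CB|+|BA|) ≈ 25.554.

t_B ≈ 25.5536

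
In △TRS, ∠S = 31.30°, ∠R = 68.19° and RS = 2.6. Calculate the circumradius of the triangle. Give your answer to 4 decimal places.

The third angle is ∠T = 180° − ∠R − ∠S = 80.51°.
Law of sines: ST = RS·sin R/sin T ≈ 2.4474.
Law of sines: TR = RS·sin S/sin T ≈ 1.3695.
Circumradius = RS/(2 sin T) ≈ 1.318.

1.3180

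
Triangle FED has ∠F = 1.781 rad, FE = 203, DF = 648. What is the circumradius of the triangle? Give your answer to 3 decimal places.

367.253

By the law of cosines, ED² = DF² + FE² − 2·DF·FE·cos F = 5.1601e+05, so ED ≈ 718.34.
Area = ½·DF·FE·sin F ≈ 64324.
Circumradius = ED/(2 sin F) ≈ 367.25.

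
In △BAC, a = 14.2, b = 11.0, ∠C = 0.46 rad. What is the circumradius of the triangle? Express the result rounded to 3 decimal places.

7.361

By the law of cosines, c² = b² + a² − 2·b·a·cos C = 42.713, so c ≈ 6.5355.
Area = ½·b·a·sin C ≈ 34.672.
Circumradius = c/(2 sin C) ≈ 7.3607.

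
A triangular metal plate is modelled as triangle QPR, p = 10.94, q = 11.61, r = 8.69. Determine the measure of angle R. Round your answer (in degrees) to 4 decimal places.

By the law of cosines, cos R = (q² + p² − r²) / (2·q·p) ≈ 0.70449, so ∠R ≈ 45.21°.

∠R ≈ 45.2116°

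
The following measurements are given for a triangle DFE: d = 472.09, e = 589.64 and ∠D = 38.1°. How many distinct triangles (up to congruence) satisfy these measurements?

e·sin D = 589.64·sin(38.1°) ≈ 363.8.
Since e sin D < d < e (363.8 < 472.09 < 589.64), two triangles exist.

2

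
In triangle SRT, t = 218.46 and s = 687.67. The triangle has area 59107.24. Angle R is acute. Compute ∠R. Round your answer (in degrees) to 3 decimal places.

From area = ½·t·s·sin R, we get sin R = 2·area/(t·s) ≈ 0.78690.
Taking the acute solution, ∠R ≈ 51.90°.

∠R ≈ 51.897°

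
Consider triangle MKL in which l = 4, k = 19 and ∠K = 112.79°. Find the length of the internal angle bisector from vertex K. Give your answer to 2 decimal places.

t_K ≈ 3.59

Law of sines: sin L = l·sin K/k ≈ 0.19409.
Since k ≥ l, only the acute value applies: ∠L ≈ 11.19°.
Then ∠M = 180° − ∠K − ∠L ≈ 56.02°.
Law of sines gives m = k·sin M/sin K ≈ 17.089.
The bisector from K has length 2·l·m·cos(∠K/2)/(l+m) ≈ 3.5879.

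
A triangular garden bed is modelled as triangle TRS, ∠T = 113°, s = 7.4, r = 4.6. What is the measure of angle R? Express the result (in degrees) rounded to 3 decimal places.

By the law of cosines, t² = r² + s² − 2·r·s·cos T = 102.52, so t ≈ 10.125.
Law of cosines again: cos R = (s² + t² − r²)/(2·s·t) ≈ 0.90836, so ∠R ≈ 24.72°.

∠R ≈ 24.721°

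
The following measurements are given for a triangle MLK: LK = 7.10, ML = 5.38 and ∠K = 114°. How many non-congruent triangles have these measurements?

LK·sin K = 7.10·sin(114°) ≈ 6.486.
Since ∠K is not acute, a triangle exists only if ML > LK; here ML ≤ LK, so there is no triangle.

0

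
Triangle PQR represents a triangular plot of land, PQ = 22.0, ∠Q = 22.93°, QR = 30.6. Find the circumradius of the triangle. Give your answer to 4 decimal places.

By the law of cosines, RP² = PQ² + QR² − 2·PQ·QR·cos Q = 180.35, so RP ≈ 13.429.
Area = ½·PQ·QR·sin Q ≈ 131.14.
Circumradius = RP/(2 sin Q) ≈ 17.235.

17.2347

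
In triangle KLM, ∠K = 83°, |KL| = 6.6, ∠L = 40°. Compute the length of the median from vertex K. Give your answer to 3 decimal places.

4.396

The third angle is ∠M = 180° − ∠K − ∠L = 57.00°.
Law of sines: |LM| = |KL|·sin K/sin M ≈ 7.8109.
Law of sines: |MK| = |KL|·sin L/sin M ≈ 5.0585.
Median from K: ½√(2·|MK|² + 2·|KL|² − |LM|²) ≈ 4.3956.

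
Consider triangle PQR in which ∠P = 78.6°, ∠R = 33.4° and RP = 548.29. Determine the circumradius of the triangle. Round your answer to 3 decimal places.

295.675

The third angle is ∠Q = 180° − ∠R − ∠P = 68.00°.
Law of sines: QR = RP·sin P/sin Q ≈ 579.68.
Law of sines: PQ = RP·sin R/sin Q ≈ 325.53.
Circumradius = RP/(2 sin Q) ≈ 295.67.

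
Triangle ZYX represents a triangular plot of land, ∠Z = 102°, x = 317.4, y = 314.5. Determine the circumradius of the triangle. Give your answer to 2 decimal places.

By the law of cosines, z² = y² + x² − 2·y·x·cos Z = 2.4116e+05, so z ≈ 491.08.
Area = ½·y·x·sin Z ≈ 48820.
Circumradius = z/(2 sin Z) ≈ 251.03.

251.03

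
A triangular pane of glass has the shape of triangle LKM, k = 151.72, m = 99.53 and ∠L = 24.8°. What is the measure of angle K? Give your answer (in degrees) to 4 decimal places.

120.9733

By the law of cosines, l² = k² + m² − 2·k·m·cos L = 5509, so l ≈ 74.223.
Law of cosines again: cos K = (m² + l² − k²)/(2·m·l) ≈ -0.51464, so ∠K ≈ 120.97°.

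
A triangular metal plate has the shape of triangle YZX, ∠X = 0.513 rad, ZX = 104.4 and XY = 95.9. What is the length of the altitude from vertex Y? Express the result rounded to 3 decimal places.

By the law of cosines, YZ² = ZX² + XY² − 2·ZX·XY·cos X = 2649.8, so YZ ≈ 51.476.
Area = ½·ZX·XY·sin X ≈ 2456.9.
The altitude from Y has length 2·area/ZX ≈ 47.067.

47.067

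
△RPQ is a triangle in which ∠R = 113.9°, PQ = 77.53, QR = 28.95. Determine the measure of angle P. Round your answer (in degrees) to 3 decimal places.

19.961

Law of sines: sin P = QR·sin R/PQ ≈ 0.34139.
Since PQ ≥ QR, only the acute value applies: ∠P ≈ 19.96°.
Then ∠Q = 180° − ∠R − ∠P ≈ 46.14°.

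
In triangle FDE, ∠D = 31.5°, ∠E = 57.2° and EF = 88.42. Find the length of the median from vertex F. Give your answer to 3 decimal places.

The third angle is ∠F = 180° − ∠D − ∠E = 91.30°.
Law of sines: DE = EF·sin F/sin D ≈ 169.18.
Law of sines: FD = EF·sin E/sin D ≈ 142.25.
Median from F: ½√(2·EF² + 2·FD² − DE²) ≈ 82.887.

82.887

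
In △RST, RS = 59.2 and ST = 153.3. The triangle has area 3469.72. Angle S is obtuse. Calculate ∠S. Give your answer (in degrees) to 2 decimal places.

∠S ≈ 130.12°

From area = ½·RS·ST·sin S, we get sin S = 2·area/(RS·ST) ≈ 0.76465.
Taking the obtuse solution, ∠S ≈ 130.12°.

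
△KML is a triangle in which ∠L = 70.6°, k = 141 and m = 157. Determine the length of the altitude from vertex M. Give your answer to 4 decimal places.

h_M ≈ 132.9944

By the law of cosines, l² = k² + m² − 2·k·m·cos L = 29824, so l ≈ 172.7.
Area = ½·k·m·sin L ≈ 10440.
The altitude from M has length 2·area/m ≈ 132.99.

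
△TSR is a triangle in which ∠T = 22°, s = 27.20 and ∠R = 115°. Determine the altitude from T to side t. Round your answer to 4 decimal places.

The third angle is ∠S = 180° − ∠R − ∠T = 43.00°.
Law of sines: t = s·sin T/sin S ≈ 14.94.
Law of sines: r = s·sin R/sin S ≈ 36.146.
Area = ½·s·t·sin R ≈ 184.15.
The altitude from T has length 2·area/t ≈ 24.652.

24.6516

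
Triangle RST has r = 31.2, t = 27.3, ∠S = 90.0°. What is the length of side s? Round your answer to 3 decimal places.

By the law of cosines, s² = t² + r² − 2·t·r·cos S = 1718.7, so s ≈ 41.458.

41.458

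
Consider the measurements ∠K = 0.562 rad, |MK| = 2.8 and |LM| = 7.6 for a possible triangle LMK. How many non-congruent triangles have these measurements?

1

|MK|·sin K = 2.8·sin(0.562 rad) ≈ 1.492.
Since |LM| ≥ |MK|, exactly one triangle exists.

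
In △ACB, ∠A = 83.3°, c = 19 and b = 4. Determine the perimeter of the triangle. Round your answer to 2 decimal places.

By the law of cosines, a² = c² + b² − 2·c·b·cos A = 359.27, so a ≈ 18.954.
Semiperimeter s = (18.954+19+4)/2 = 20.977.
Perimeter = 18.954 + 19 + 4 = 41.954.

41.95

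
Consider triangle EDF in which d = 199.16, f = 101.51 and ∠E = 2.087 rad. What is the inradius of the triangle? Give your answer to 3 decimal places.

31.114

By the law of cosines, e² = d² + f² − 2·d·f·cos E = 69926, so e ≈ 264.44.
Area = ½·d·f·sin E ≈ 8791.2.
Semiperimeter s = (264.44+199.16+101.51)/2 = 282.55.
Inradius = area/s = 8791.2/282.55 ≈ 31.114.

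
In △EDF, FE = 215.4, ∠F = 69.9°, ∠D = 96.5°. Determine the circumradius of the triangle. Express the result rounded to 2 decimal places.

The third angle is ∠E = 180° − ∠D − ∠F = 13.60°.
Law of sines: DF = FE·sin E/sin D ≈ 50.977.
Law of sines: ED = FE·sin F/sin D ≈ 203.59.
Circumradius = FE/(2 sin D) ≈ 108.4.

R ≈ 108.40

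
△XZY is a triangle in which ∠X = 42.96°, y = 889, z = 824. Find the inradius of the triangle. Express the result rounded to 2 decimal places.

213.05

By the law of cosines, x² = z² + y² − 2·z·y·cos X = 3.9711e+05, so x ≈ 630.17.
Area = ½·z·y·sin X ≈ 2.4961e+05.
Semiperimeter s = (630.17+824+889)/2 = 1171.6.
Inradius = area/s = 2.4961e+05/1171.6 ≈ 213.05.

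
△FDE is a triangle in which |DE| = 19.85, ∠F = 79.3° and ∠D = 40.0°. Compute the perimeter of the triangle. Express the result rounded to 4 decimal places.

The third angle is ∠E = 180° − ∠F − ∠D = 60.70°.
Law of sines: |EF| = |DE|·sin D/sin F ≈ 12.985.
Law of sines: |FD| = |DE|·sin E/sin F ≈ 17.617.
Semiperimeter s = (19.85+12.985+17.617)/2 = 25.226.
Perimeter = 19.85 + 12.985 + 17.617 = 50.452.

perimeter ≈ 50.4520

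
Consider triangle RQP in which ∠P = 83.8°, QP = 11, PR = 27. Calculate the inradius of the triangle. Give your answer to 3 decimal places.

By the law of cosines, RQ² = QP² + PR² − 2·QP·PR·cos P = 785.85, so RQ ≈ 28.033.
Area = ½·QP·PR·sin P ≈ 147.63.
Semiperimeter s = (11+27+28.033)/2 = 33.016.
Inradius = area/s = 147.63/33.016 ≈ 4.4714.

r ≈ 4.471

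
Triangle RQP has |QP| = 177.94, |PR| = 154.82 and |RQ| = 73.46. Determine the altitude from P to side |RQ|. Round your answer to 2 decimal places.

154.03

Semiperimeter s = (177.94 + 154.82 + 73.46)/2 = 203.11.
Heron's formula: area = √(203.11·25.17·48.29·129.65) ≈ 5657.5.
The altitude from P has length 2·area/|RQ| ≈ 154.03.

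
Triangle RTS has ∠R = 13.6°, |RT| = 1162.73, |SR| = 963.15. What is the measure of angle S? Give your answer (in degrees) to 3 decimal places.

By the law of cosines, |TS|² = |SR|² + |RT|² − 2·|SR|·|RT|·cos R = 1.0263e+05, so |TS| ≈ 320.36.
Law of cosines again: cos S = (|TS|² + |SR|² − |RT|²)/(2·|TS|·|SR|) ≈ -0.52121, so ∠S ≈ 121.41°.

∠S ≈ 121.414°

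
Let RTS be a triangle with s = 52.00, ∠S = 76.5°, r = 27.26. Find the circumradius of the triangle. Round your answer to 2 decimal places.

26.74

Law of sines: sin R = r·sin S/s ≈ 0.50975.
Since s ≥ r, only the acute value applies: ∠R ≈ 30.65°.
Then ∠T = 180° − ∠S − ∠R ≈ 72.85°.
Law of sines gives t = s·sin T/sin S ≈ 51.101.
Circumradius = s/(2 sin S) ≈ 26.739.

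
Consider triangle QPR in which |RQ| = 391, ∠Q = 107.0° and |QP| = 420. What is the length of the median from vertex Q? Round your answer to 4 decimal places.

241.4821

By the law of cosines, |PR|² = |RQ|² + |QP|² − 2·|RQ|·|QP|·cos Q = 4.2531e+05, so |PR| ≈ 652.16.
Median from Q: ½√(2·|RQ|² + 2·|QP|² − |PR|²) ≈ 241.48.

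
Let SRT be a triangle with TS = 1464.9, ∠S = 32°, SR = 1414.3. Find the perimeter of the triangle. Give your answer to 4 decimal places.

3674.3042

By the law of cosines, RT² = TS² + SR² − 2·TS·SR·cos S = 6.3219e+05, so RT ≈ 795.1.
Semiperimeter s = (795.1+1464.9+1414.3)/2 = 1837.2.
Perimeter = 795.1 + 1464.9 + 1414.3 = 3674.3.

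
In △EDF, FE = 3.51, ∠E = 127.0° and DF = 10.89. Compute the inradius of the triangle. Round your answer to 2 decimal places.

Law of sines: sin D = FE·sin E/DF ≈ 0.25741.
Since DF ≥ FE, only the acute value applies: ∠D ≈ 14.92°.
Then ∠F = 180° − ∠E − ∠D ≈ 38.08°.
Law of sines gives ED = DF·sin F/sin E ≈ 8.4107.
Area = ½·DF·FE·sin F ≈ 11.788.
Semiperimeter s = (10.89+3.51+8.4107)/2 = 11.405.
Inradius = area/s = 11.788/11.405 ≈ 1.0336.

1.03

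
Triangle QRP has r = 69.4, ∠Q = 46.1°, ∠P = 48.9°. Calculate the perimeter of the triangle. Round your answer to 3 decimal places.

172.094

The third angle is ∠R = 180° − ∠P − ∠Q = 85.00°.
Law of sines: q = r·sin Q/sin R ≈ 50.197.
Law of sines: p = r·sin P/sin R ≈ 52.497.
Semiperimeter s = (50.197+69.4+52.497)/2 = 86.047.
Perimeter = 50.197 + 69.4 + 52.497 = 172.09.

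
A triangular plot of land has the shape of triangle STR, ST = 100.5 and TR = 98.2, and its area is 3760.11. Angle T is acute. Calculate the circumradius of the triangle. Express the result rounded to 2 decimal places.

From area = ½·ST·TR·sin T, we get sin T = 2·area/(ST·TR) ≈ 0.76200.
Taking the acute solution, ∠T ≈ 49.64°.
Law of cosines then gives RS ≈ 83.435.
Circumradius = RS/(2 sin T) ≈ 54.748.

54.75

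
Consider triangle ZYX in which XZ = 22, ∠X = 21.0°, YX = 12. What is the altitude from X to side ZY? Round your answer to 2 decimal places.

8.14

By the law of cosines, ZY² = YX² + XZ² − 2·YX·XZ·cos X = 135.07, so ZY ≈ 11.622.
Area = ½·YX·XZ·sin X ≈ 47.305.
The altitude from X has length 2·area/ZY ≈ 8.1406.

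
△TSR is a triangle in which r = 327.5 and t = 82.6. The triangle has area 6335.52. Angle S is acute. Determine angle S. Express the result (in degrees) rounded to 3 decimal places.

27.931

From area = ½·r·t·sin S, we get sin S = 2·area/(r·t) ≈ 0.46840.
Taking the acute solution, ∠S ≈ 27.93°.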